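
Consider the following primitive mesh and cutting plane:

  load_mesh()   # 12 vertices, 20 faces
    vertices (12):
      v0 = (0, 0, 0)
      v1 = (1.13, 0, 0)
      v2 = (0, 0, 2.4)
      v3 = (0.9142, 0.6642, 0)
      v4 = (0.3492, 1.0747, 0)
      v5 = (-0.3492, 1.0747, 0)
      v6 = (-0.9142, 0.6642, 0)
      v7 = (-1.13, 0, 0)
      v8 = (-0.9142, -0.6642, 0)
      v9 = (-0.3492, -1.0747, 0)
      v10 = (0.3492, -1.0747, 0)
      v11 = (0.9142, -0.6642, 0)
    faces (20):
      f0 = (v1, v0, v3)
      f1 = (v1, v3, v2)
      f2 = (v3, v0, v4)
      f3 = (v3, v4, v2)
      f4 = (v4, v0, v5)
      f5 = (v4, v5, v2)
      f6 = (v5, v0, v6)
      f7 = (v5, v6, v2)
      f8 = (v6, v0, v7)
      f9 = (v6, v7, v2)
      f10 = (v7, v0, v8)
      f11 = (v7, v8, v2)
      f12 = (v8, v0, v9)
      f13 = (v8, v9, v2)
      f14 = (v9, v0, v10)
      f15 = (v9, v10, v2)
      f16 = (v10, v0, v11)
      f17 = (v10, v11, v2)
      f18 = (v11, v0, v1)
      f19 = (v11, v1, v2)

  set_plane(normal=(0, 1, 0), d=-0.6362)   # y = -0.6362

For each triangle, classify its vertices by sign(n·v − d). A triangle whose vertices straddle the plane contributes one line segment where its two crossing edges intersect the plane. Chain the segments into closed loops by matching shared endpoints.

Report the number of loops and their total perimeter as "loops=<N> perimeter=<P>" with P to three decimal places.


Straddling triangles (10 of 20):
  (v7,v0,v8) [++-] → (-0.875661, -0.6362, 0)–(-0.923297, -0.6362, 0)  len=0.0476
  (v7,v8,v2) [+-+] → (-0.923297, -0.6362, 0)–(-0.875661, -0.6362, 0.101174)  len=0.1118
  (v8,v0,v9) [-+-] → (-0.875661, -0.6362, 0)–(-0.206719, -0.6362, 0)  len=0.6689
  (v8,v9,v2) [--+] → (-0.206719, -0.6362, 0.97925)–(-0.875661, -0.6362, 0.101174)  len=1.1039
  (v9,v0,v10) [-+-] → (-0.206719, -0.6362, 0)–(0.206719, -0.6362, 0)  len=0.4134
  (v9,v10,v2) [--+] → (0.206719, -0.6362, 0.97925)–(-0.206719, -0.6362, 0.97925)  len=0.4134
  (v10,v0,v11) [-+-] → (0.206719, -0.6362, 0)–(0.875661, -0.6362, 0)  len=0.6689
  (v10,v11,v2) [--+] → (0.875661, -0.6362, 0.101174)–(0.206719, -0.6362, 0.97925)  len=1.1039
  (v11,v0,v1) [-++] → (0.875661, -0.6362, 0)–(0.923297, -0.6362, 0)  len=0.0476
  (v11,v1,v2) [-++] → (0.923297, -0.6362, 0)–(0.875661, -0.6362, 0.101174)  len=0.1118

Chained into 1 loop(s):
  loop 1: 10 segments, perimeter = 4.6914
Total perimeter = 4.691

loops=1 perimeter=4.691


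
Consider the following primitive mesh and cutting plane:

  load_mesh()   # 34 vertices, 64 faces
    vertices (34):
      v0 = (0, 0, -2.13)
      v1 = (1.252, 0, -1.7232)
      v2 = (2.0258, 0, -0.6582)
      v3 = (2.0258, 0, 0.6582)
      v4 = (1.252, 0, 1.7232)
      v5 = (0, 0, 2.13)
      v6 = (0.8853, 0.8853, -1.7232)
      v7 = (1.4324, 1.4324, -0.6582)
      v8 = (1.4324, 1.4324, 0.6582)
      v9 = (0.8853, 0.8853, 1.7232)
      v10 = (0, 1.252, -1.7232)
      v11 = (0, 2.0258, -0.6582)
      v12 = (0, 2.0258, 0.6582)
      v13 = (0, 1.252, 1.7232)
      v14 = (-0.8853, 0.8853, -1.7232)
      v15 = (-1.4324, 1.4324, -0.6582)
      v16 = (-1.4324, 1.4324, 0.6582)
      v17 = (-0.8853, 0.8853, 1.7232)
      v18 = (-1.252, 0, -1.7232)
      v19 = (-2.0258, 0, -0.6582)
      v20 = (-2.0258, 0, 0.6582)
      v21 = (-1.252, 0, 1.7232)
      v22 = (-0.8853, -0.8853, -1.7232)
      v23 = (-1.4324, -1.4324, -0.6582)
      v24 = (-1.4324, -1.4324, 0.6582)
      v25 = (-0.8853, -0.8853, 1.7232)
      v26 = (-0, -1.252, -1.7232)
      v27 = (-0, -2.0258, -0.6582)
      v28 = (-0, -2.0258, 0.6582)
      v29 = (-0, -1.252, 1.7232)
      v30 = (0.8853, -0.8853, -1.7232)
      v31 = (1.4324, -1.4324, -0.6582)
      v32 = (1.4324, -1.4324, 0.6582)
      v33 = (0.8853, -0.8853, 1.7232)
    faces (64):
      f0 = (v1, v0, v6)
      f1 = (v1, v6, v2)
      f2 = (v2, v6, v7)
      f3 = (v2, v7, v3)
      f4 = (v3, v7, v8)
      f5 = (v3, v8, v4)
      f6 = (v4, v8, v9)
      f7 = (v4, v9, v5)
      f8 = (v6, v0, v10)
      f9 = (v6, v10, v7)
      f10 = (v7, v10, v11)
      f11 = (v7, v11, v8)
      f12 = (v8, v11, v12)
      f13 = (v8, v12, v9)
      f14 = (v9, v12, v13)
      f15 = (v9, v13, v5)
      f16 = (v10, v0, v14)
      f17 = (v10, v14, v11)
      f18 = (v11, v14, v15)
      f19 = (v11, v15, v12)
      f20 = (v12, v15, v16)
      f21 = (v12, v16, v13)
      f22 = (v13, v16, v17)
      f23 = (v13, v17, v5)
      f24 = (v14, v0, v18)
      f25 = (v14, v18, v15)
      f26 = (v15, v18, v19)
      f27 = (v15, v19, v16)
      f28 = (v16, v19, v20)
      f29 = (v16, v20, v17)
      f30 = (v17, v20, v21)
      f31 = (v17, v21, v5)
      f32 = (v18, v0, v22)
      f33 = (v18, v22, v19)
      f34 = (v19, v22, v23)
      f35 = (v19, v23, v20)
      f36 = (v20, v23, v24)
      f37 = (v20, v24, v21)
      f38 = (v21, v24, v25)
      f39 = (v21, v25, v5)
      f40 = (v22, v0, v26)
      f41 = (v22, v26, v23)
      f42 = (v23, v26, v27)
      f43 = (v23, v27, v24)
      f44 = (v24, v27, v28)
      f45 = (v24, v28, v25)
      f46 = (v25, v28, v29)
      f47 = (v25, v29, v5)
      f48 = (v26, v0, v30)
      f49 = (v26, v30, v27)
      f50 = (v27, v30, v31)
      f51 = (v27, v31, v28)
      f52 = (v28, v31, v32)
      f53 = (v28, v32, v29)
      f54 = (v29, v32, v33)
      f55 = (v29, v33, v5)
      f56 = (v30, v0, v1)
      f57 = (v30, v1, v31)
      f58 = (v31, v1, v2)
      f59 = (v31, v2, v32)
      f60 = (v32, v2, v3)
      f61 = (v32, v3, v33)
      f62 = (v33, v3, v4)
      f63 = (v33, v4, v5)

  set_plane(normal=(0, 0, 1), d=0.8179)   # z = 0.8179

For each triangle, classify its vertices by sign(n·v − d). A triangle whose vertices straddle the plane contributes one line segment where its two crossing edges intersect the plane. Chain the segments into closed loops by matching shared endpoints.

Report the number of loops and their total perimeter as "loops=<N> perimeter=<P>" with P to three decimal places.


Straddling triangles (16 of 64):
  (v3,v8,v4) [--+] → (1.40535, 1.21761, 0.8179)–(1.90977, 0, 0.8179)  len=1.3180
  (v4,v8,v9) [+-+] → (1.40535, 1.21761, 0.8179)–(1.35036, 1.35036, 0.8179)  len=0.1437
  (v8,v12,v9) [--+] → (0.132753, 1.85478, 0.8179)–(1.35036, 1.35036, 0.8179)  len=1.3180
  (v9,v12,v13) [+-+] → (0.132753, 1.85478, 0.8179)–(0, 1.90977, 0.8179)  len=0.1437
  (v12,v16,v13) [--+] → (-1.21761, 1.40535, 0.8179)–(0, 1.90977, 0.8179)  len=1.3180
  (v13,v16,v17) [+-+] → (-1.21761, 1.40535, 0.8179)–(-1.35036, 1.35036, 0.8179)  len=0.1437
  (v16,v20,v17) [--+] → (-1.85478, 0.132753, 0.8179)–(-1.35036, 1.35036, 0.8179)  len=1.3180
  (v17,v20,v21) [+-+] → (-1.85478, 0.132753, 0.8179)–(-1.90977, 0, 0.8179)  len=0.1437
  (v20,v24,v21) [--+] → (-1.40535, -1.21761, 0.8179)–(-1.90977, 0, 0.8179)  len=1.3180
  (v21,v24,v25) [+-+] → (-1.40535, -1.21761, 0.8179)–(-1.35036, -1.35036, 0.8179)  len=0.1437
  (v24,v28,v25) [--+] → (-0.132753, -1.85478, 0.8179)–(-1.35036, -1.35036, 0.8179)  len=1.3180
  (v25,v28,v29) [+-+] → (-0.132753, -1.85478, 0.8179)–(0, -1.90977, 0.8179)  len=0.1437
  (v28,v32,v29) [--+] → (1.21761, -1.40535, 0.8179)–(0, -1.90977, 0.8179)  len=1.3180
  (v29,v32,v33) [+-+] → (1.21761, -1.40535, 0.8179)–(1.35036, -1.35036, 0.8179)  len=0.1437
  (v32,v3,v33) [--+] → (1.85478, -0.132753, 0.8179)–(1.35036, -1.35036, 0.8179)  len=1.3180
  (v33,v3,v4) [+-+] → (1.85478, -0.132753, 0.8179)–(1.90977, 0, 0.8179)  len=0.1437

Chained into 1 loop(s):
  loop 1: 16 segments, perimeter = 11.6932
Total perimeter = 11.693

loops=1 perimeter=11.693


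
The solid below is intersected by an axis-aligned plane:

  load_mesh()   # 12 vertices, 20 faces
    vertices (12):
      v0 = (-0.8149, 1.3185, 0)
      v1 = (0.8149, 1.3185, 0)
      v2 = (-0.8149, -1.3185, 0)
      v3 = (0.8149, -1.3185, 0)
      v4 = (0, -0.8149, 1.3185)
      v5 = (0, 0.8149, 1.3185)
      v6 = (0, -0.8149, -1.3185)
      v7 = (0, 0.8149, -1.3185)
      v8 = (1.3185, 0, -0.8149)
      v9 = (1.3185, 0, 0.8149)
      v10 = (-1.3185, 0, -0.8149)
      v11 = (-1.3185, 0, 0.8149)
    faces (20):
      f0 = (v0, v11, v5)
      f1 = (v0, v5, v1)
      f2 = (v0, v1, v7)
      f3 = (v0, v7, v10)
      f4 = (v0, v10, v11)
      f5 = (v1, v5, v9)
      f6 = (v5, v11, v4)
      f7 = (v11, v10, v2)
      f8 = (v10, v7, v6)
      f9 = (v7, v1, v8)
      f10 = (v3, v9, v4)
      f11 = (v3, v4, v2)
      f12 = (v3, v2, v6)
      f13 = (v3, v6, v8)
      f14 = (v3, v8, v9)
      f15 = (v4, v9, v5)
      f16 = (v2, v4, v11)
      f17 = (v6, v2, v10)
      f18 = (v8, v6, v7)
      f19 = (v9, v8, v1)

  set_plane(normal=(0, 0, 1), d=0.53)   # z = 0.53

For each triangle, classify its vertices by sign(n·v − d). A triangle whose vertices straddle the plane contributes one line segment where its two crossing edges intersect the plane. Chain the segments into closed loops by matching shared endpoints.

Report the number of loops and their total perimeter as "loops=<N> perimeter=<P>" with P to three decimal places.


Straddling triangles (10 of 20):
  (v0,v11,v5) [-++] → (-1.14243, 0.460965, 0.53)–(-0.487333, 1.11607, 0.53)  len=0.9265
  (v0,v5,v1) [-+-] → (-0.487333, 1.11607, 0.53)–(0.487333, 1.11607, 0.53)  len=0.9747
  (v0,v10,v11) [--+] → (-1.3185, 0, 0.53)–(-1.14243, 0.460965, 0.53)  len=0.4934
  (v1,v5,v9) [-++] → (0.487333, 1.11607, 0.53)–(1.14243, 0.460965, 0.53)  len=0.9265
  (v11,v10,v2) [+--] → (-1.3185, 0, 0.53)–(-1.14243, -0.460965, 0.53)  len=0.4934
  (v3,v9,v4) [-++] → (1.14243, -0.460965, 0.53)–(0.487333, -1.11607, 0.53)  len=0.9265
  (v3,v4,v2) [-+-] → (0.487333, -1.11607, 0.53)–(-0.487333, -1.11607, 0.53)  len=0.9747
  (v3,v8,v9) [--+] → (1.3185, 0, 0.53)–(1.14243, -0.460965, 0.53)  len=0.4934
  (v2,v4,v11) [-++] → (-0.487333, -1.11607, 0.53)–(-1.14243, -0.460965, 0.53)  len=0.9265
  (v9,v8,v1) [+--] → (1.3185, 0, 0.53)–(1.14243, 0.460965, 0.53)  len=0.4934

Chained into 1 loop(s):
  loop 1: 10 segments, perimeter = 7.6289
Total perimeter = 7.629

loops=1 perimeter=7.629


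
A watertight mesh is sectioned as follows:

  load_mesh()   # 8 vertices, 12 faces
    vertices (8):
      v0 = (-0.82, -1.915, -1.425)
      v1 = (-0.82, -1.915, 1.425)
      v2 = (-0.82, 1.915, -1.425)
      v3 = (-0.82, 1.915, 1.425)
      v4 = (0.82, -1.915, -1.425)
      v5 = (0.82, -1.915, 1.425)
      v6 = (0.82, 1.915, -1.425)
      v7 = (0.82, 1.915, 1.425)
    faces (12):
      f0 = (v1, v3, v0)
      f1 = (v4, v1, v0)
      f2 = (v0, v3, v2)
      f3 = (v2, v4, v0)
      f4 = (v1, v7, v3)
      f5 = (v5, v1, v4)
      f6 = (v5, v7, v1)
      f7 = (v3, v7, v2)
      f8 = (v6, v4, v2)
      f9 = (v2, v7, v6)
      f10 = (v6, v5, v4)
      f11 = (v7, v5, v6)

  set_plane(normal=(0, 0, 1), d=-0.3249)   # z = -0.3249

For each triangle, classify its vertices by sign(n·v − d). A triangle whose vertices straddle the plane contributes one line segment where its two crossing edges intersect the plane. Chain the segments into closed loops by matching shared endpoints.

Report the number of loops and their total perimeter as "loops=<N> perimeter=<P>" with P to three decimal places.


Straddling triangles (8 of 12):
  (v1,v3,v0) [++-] → (-0.82, -0.43662, -0.3249)–(-0.82, -1.915, -0.3249)  len=1.4784
  (v4,v1,v0) [-+-] → (0.18696, -1.915, -0.3249)–(-0.82, -1.915, -0.3249)  len=1.0070
  (v0,v3,v2) [-+-] → (-0.82, -0.43662, -0.3249)–(-0.82, 1.915, -0.3249)  len=2.3516
  (v5,v1,v4) [++-] → (0.18696, -1.915, -0.3249)–(0.82, -1.915, -0.3249)  len=0.6330
  (v3,v7,v2) [++-] → (-0.18696, 1.915, -0.3249)–(-0.82, 1.915, -0.3249)  len=0.6330
  (v2,v7,v6) [-+-] → (-0.18696, 1.915, -0.3249)–(0.82, 1.915, -0.3249)  len=1.0070
  (v6,v5,v4) [-+-] → (0.82, 0.43662, -0.3249)–(0.82, -1.915, -0.3249)  len=2.3516
  (v7,v5,v6) [++-] → (0.82, 0.43662, -0.3249)–(0.82, 1.915, -0.3249)  len=1.4784

Chained into 1 loop(s):
  loop 1: 8 segments, perimeter = 10.9400
Total perimeter = 10.940

loops=1 perimeter=10.940


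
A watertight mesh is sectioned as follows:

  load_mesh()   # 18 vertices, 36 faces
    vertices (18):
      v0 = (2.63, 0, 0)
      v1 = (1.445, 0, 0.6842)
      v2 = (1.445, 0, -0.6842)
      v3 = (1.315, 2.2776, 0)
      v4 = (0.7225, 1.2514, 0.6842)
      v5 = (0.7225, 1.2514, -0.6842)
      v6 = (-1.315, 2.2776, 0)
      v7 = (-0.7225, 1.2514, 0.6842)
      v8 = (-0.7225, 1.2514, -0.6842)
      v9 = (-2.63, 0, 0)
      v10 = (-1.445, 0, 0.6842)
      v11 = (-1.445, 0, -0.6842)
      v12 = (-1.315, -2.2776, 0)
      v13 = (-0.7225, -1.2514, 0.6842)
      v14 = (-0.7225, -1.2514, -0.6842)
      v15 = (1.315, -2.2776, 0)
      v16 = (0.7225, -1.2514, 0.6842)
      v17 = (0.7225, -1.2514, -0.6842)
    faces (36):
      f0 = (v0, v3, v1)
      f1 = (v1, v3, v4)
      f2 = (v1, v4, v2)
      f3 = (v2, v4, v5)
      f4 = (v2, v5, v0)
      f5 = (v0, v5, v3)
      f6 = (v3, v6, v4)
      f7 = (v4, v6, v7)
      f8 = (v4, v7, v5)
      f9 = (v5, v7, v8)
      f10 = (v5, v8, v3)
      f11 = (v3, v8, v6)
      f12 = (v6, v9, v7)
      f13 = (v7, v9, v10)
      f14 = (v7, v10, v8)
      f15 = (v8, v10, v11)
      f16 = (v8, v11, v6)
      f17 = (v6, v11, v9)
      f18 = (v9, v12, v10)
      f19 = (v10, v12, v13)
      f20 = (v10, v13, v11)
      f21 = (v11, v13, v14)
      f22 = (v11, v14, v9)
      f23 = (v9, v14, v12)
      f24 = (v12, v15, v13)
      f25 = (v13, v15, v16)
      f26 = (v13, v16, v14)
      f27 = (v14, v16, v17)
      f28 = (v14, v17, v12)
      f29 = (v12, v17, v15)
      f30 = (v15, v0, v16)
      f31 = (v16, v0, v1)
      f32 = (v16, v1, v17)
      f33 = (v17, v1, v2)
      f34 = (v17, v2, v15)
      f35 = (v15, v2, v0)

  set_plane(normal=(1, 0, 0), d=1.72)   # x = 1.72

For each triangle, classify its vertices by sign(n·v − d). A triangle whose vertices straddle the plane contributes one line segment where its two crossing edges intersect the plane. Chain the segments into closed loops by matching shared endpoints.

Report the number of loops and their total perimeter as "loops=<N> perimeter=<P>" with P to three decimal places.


Straddling triangles (6 of 36):
  (v0,v3,v1) [+--] → (1.72, 1.57613, 0)–(1.72, 0, 0.525419)  len=1.6614
  (v2,v5,v0) [--+] → (1.72, 0.596998, -0.326407)–(1.72, 0, -0.525419)  len=0.6293
  (v0,v5,v3) [+--] → (1.72, 0.596998, -0.326407)–(1.72, 1.57613, 0)  len=1.0321
  (v15,v0,v16) [-+-] → (1.72, -1.57613, 0)–(1.72, -0.596998, 0.326407)  len=1.0321
  (v16,v0,v1) [-+-] → (1.72, -0.596998, 0.326407)–(1.72, 0, 0.525419)  len=0.6293
  (v15,v2,v0) [--+] → (1.72, 0, -0.525419)–(1.72, -1.57613, 0)  len=1.6614

Chained into 1 loop(s):
  loop 1: 6 segments, perimeter = 6.6456
Total perimeter = 6.646

loops=1 perimeter=6.646


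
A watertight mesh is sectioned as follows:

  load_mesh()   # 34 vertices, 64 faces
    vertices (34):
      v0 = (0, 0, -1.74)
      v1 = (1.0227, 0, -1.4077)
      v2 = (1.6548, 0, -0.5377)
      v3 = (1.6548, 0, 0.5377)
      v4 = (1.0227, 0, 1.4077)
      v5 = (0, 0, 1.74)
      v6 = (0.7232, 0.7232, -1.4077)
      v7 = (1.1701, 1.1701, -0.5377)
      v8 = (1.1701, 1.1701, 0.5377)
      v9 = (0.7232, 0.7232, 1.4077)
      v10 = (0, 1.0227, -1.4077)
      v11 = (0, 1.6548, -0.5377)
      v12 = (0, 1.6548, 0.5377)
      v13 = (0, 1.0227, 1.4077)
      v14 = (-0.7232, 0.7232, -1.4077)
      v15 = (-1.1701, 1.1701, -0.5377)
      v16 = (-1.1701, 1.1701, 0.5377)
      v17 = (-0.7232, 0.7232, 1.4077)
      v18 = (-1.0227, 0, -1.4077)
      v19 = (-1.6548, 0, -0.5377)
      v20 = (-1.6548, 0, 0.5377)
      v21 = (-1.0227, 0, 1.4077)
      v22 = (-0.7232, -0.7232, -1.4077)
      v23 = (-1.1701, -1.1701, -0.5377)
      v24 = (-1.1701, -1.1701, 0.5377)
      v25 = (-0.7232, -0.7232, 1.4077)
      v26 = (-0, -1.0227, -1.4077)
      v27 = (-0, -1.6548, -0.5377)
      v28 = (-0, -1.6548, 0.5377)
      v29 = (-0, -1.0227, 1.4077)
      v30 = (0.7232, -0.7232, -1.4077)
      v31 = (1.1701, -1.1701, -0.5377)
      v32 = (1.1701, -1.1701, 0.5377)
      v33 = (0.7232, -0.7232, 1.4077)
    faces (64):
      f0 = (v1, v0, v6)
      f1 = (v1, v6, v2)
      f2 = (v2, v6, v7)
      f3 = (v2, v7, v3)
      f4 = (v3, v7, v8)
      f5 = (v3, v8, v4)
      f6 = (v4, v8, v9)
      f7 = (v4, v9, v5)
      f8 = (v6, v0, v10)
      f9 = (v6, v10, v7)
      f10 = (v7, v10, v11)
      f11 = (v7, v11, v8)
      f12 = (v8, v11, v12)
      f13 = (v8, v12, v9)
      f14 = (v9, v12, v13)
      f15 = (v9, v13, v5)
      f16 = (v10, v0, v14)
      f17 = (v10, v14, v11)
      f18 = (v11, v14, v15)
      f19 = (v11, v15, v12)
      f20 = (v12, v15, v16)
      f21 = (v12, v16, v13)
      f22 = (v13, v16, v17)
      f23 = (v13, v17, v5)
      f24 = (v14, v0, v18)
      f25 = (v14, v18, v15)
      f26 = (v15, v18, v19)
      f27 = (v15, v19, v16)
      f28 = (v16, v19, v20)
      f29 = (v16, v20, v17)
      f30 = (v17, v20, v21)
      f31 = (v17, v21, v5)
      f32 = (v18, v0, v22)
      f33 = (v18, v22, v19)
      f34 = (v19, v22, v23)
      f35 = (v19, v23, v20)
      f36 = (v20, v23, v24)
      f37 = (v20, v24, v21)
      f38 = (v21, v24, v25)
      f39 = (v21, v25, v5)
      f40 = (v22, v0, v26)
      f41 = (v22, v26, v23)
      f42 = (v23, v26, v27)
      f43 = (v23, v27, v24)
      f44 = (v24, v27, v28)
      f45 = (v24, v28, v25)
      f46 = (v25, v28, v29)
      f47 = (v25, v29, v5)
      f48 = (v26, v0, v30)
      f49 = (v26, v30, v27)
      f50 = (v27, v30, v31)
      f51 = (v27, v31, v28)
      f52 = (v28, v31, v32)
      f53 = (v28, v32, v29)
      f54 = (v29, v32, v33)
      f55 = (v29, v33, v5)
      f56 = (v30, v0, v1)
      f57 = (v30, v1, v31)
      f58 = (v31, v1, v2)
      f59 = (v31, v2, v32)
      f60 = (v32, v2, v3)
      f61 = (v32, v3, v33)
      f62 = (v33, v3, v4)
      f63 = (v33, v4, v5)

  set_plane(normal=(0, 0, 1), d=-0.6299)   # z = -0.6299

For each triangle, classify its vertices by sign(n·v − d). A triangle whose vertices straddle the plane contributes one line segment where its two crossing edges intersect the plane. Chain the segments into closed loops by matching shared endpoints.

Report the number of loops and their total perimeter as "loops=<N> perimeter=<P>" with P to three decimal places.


loops=1 perimeter=9.722

Straddling triangles (16 of 64):
  (v1,v6,v2) [--+] → (1.55607, 0.0766426, -0.6299)–(1.58781, 0, -0.6299)  len=0.0830
  (v2,v6,v7) [+-+] → (1.55607, 0.0766426, -0.6299)–(1.12274, 1.12274, -0.6299)  len=1.1323
  (v6,v10,v7) [--+] → (1.0461, 1.15448, -0.6299)–(1.12274, 1.12274, -0.6299)  len=0.0830
  (v7,v10,v11) [+-+] → (1.0461, 1.15448, -0.6299)–(0, 1.58781, -0.6299)  len=1.1323
  (v10,v14,v11) [--+] → (-0.0766426, 1.55607, -0.6299)–(0, 1.58781, -0.6299)  len=0.0830
  (v11,v14,v15) [+-+] → (-0.0766426, 1.55607, -0.6299)–(-1.12274, 1.12274, -0.6299)  len=1.1323
  (v14,v18,v15) [--+] → (-1.15448, 1.0461, -0.6299)–(-1.12274, 1.12274, -0.6299)  len=0.0830
  (v15,v18,v19) [+-+] → (-1.15448, 1.0461, -0.6299)–(-1.58781, 0, -0.6299)  len=1.1323
  (v18,v22,v19) [--+] → (-1.55607, -0.0766426, -0.6299)–(-1.58781, 0, -0.6299)  len=0.0830
  (v19,v22,v23) [+-+] → (-1.55607, -0.0766426, -0.6299)–(-1.12274, -1.12274, -0.6299)  len=1.1323
  (v22,v26,v23) [--+] → (-1.0461, -1.15448, -0.6299)–(-1.12274, -1.12274, -0.6299)  len=0.0830
  (v23,v26,v27) [+-+] → (-1.0461, -1.15448, -0.6299)–(0, -1.58781, -0.6299)  len=1.1323
  (v26,v30,v27) [--+] → (0.0766426, -1.55607, -0.6299)–(0, -1.58781, -0.6299)  len=0.0830
  (v27,v30,v31) [+-+] → (0.0766426, -1.55607, -0.6299)–(1.12274, -1.12274, -0.6299)  len=1.1323
  (v30,v1,v31) [--+] → (1.15448, -1.0461, -0.6299)–(1.12274, -1.12274, -0.6299)  len=0.0830
  (v31,v1,v2) [+-+] → (1.15448, -1.0461, -0.6299)–(1.58781, 0, -0.6299)  len=1.1323

Chained into 1 loop(s):
  loop 1: 16 segments, perimeter = 9.7220
Total perimeter = 9.722


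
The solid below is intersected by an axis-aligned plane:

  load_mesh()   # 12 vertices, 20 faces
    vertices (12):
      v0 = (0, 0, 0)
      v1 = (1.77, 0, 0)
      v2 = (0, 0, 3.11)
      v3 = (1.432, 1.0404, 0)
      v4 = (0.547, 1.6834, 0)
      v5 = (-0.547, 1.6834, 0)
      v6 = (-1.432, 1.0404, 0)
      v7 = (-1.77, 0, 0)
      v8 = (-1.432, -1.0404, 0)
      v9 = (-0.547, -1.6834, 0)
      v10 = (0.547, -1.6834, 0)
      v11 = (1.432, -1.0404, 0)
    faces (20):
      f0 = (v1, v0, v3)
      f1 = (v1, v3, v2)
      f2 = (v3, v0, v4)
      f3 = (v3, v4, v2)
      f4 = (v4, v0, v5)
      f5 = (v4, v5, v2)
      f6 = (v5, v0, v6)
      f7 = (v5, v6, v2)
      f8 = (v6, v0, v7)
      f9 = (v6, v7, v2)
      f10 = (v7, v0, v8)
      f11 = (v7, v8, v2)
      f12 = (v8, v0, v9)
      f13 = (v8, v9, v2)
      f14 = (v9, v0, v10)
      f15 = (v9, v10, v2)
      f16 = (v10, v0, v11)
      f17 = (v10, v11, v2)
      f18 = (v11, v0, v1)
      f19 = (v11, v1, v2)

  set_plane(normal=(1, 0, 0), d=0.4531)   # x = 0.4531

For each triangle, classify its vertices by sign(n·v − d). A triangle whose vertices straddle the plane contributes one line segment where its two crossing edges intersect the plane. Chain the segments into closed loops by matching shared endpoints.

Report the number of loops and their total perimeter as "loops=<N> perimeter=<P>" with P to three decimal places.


loops=1 perimeter=9.170

Straddling triangles (12 of 20):
  (v1,v0,v3) [+-+] → (0.4531, 0, 0)–(0.4531, 0.329194, 0)  len=0.3292
  (v1,v3,v2) [++-] → (0.4531, 0.329194, 2.12596)–(0.4531, 0, 2.31388)  len=0.3791
  (v3,v0,v4) [+-+] → (0.4531, 0.329194, 0)–(0.4531, 1.39442, 0)  len=1.0652
  (v3,v4,v2) [++-] → (0.4531, 1.39442, 0.533874)–(0.4531, 0.329194, 2.12596)  len=1.9156
  (v4,v0,v5) [+--] → (0.4531, 1.39442, 0)–(0.4531, 1.6834, 0)  len=0.2890
  (v4,v5,v2) [+--] → (0.4531, 1.6834, 0)–(0.4531, 1.39442, 0.533874)  len=0.6071
  (v9,v0,v10) [--+] → (0.4531, -1.39442, 0)–(0.4531, -1.6834, 0)  len=0.2890
  (v9,v10,v2) [-+-] → (0.4531, -1.6834, 0)–(0.4531, -1.39442, 0.533874)  len=0.6071
  (v10,v0,v11) [+-+] → (0.4531, -1.39442, 0)–(0.4531, -0.329194, 0)  len=1.0652
  (v10,v11,v2) [++-] → (0.4531, -0.329194, 2.12596)–(0.4531, -1.39442, 0.533874)  len=1.9156
  (v11,v0,v1) [+-+] → (0.4531, -0.329194, 0)–(0.4531, 0, 0)  len=0.3292
  (v11,v1,v2) [++-] → (0.4531, 0, 2.31388)–(0.4531, -0.329194, 2.12596)  len=0.3791

Chained into 1 loop(s):
  loop 1: 12 segments, perimeter = 9.1702
Total perimeter = 9.170


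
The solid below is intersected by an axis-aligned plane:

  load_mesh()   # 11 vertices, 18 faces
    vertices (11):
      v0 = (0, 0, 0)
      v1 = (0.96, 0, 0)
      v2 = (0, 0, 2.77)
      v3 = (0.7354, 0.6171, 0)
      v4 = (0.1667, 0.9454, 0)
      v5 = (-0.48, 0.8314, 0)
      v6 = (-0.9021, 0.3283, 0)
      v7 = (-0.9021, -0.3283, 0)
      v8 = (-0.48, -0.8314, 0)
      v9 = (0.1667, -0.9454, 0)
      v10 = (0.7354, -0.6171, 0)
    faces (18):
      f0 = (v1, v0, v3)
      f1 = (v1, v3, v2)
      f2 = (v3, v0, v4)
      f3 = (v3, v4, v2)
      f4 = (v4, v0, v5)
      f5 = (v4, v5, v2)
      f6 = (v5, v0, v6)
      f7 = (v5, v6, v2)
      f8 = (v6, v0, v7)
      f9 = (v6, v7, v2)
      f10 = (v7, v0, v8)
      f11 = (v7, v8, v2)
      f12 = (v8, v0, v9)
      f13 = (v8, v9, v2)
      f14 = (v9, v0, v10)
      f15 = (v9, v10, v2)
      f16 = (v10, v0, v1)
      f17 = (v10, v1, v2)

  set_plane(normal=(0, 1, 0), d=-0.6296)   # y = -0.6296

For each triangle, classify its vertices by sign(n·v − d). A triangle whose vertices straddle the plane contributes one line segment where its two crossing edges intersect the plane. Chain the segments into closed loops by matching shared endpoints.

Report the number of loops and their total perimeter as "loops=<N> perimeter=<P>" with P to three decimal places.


loops=1 perimeter=3.736

Straddling triangles (6 of 18):
  (v7,v0,v8) [++-] → (-0.363493, -0.6296, 0)–(-0.64931, -0.6296, 0)  len=0.2858
  (v7,v8,v2) [+-+] → (-0.64931, -0.6296, 0)–(-0.363493, -0.6296, 0.672343)  len=0.7306
  (v8,v0,v9) [-+-] → (-0.363493, -0.6296, 0)–(0.111016, -0.6296, 0)  len=0.4745
  (v8,v9,v2) [--+] → (0.111016, -0.6296, 0.925287)–(-0.363493, -0.6296, 0.672343)  len=0.5377
  (v9,v0,v10) [-++] → (0.111016, -0.6296, 0)–(0.713747, -0.6296, 0)  len=0.6027
  (v9,v10,v2) [-++] → (0.713747, -0.6296, 0)–(0.111016, -0.6296, 0.925287)  len=1.1043

Chained into 1 loop(s):
  loop 1: 6 segments, perimeter = 3.7356
Total perimeter = 3.736


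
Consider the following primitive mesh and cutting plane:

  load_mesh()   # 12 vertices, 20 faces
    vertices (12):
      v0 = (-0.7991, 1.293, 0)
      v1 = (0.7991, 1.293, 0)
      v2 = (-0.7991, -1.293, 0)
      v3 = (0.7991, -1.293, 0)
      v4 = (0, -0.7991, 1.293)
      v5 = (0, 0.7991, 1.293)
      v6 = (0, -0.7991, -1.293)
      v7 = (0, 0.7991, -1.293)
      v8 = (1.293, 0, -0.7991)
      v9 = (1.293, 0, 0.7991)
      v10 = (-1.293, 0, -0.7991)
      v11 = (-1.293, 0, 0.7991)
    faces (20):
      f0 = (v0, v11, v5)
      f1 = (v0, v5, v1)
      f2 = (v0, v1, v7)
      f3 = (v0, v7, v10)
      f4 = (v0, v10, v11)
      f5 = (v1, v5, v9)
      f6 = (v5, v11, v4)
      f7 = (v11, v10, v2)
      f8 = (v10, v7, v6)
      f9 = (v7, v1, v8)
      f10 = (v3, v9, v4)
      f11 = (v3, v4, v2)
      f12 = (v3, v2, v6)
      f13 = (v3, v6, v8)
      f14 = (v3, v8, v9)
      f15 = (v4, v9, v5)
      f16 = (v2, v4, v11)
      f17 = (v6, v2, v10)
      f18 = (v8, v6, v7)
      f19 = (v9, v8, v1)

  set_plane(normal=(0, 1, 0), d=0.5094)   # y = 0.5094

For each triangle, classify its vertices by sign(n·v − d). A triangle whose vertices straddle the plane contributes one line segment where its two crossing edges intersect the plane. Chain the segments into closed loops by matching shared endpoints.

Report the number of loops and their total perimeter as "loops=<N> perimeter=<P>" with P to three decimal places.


loops=1 perimeter=7.506

Straddling triangles (10 of 20):
  (v0,v11,v5) [+-+] → (-1.09842, 0.5094, 0.484281)–(-0.468755, 0.5094, 1.11395)  len=0.8905
  (v0,v7,v10) [++-] → (-0.468755, 0.5094, -1.11395)–(-1.09842, 0.5094, -0.484281)  len=0.8905
  (v0,v10,v11) [+--] → (-1.09842, 0.5094, -0.484281)–(-1.09842, 0.5094, 0.484281)  len=0.9686
  (v1,v5,v9) [++-] → (0.468755, 0.5094, 1.11395)–(1.09842, 0.5094, 0.484281)  len=0.8905
  (v5,v11,v4) [+--] → (-0.468755, 0.5094, 1.11395)–(0, 0.5094, 1.293)  len=0.5018
  (v10,v7,v6) [-+-] → (-0.468755, 0.5094, -1.11395)–(0, 0.5094, -1.293)  len=0.5018
  (v7,v1,v8) [++-] → (1.09842, 0.5094, -0.484281)–(0.468755, 0.5094, -1.11395)  len=0.8905
  (v4,v9,v5) [--+] → (0.468755, 0.5094, 1.11395)–(0, 0.5094, 1.293)  len=0.5018
  (v8,v6,v7) [--+] → (0, 0.5094, -1.293)–(0.468755, 0.5094, -1.11395)  len=0.5018
  (v9,v8,v1) [--+] → (1.09842, 0.5094, -0.484281)–(1.09842, 0.5094, 0.484281)  len=0.9686

Chained into 1 loop(s):
  loop 1: 10 segments, perimeter = 7.5062
Total perimeter = 7.506


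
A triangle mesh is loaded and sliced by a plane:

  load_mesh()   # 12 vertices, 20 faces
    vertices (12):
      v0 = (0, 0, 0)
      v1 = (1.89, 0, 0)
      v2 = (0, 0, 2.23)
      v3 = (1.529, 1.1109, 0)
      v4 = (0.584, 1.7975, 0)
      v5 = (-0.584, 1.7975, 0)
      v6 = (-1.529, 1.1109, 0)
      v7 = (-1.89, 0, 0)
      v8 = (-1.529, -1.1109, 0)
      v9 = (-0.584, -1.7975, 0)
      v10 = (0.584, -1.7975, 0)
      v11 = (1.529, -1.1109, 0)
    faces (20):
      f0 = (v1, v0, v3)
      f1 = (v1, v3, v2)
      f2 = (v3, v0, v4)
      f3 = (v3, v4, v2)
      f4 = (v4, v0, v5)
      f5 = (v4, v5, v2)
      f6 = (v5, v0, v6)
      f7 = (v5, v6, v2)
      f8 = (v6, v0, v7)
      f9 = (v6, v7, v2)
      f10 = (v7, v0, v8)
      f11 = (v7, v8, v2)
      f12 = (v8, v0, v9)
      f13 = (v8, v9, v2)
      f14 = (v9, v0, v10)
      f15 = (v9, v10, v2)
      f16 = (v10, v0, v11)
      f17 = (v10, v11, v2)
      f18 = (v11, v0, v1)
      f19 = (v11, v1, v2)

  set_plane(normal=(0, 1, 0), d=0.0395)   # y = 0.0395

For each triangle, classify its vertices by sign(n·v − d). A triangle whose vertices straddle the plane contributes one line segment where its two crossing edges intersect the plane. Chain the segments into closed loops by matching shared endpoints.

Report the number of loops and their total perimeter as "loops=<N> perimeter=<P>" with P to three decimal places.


loops=1 perimeter=9.521

Straddling triangles (10 of 20):
  (v1,v0,v3) [--+] → (0.0543663, 0.0395, 0)–(1.87716, 0.0395, 0)  len=1.8228
  (v1,v3,v2) [-+-] → (1.87716, 0.0395, 0)–(0.0543663, 0.0395, 2.15071)  len=2.8192
  (v3,v0,v4) [+-+] → (0.0543663, 0.0395, 0)–(0.0128334, 0.0395, 0)  len=0.0415
  (v3,v4,v2) [++-] → (0.0128334, 0.0395, 2.181)–(0.0543663, 0.0395, 2.15071)  len=0.0514
  (v4,v0,v5) [+-+] → (0.0128334, 0.0395, 0)–(-0.0128334, 0.0395, 0)  len=0.0257
  (v4,v5,v2) [++-] → (-0.0128334, 0.0395, 2.181)–(0.0128334, 0.0395, 2.181)  len=0.0257
  (v5,v0,v6) [+-+] → (-0.0128334, 0.0395, 0)–(-0.0543663, 0.0395, 0)  len=0.0415
  (v5,v6,v2) [++-] → (-0.0543663, 0.0395, 2.15071)–(-0.0128334, 0.0395, 2.181)  len=0.0514
  (v6,v0,v7) [+--] → (-0.0543663, 0.0395, 0)–(-1.87716, 0.0395, 0)  len=1.8228
  (v6,v7,v2) [+--] → (-1.87716, 0.0395, 0)–(-0.0543663, 0.0395, 2.15071)  len=2.8192

Chained into 1 loop(s):
  loop 1: 10 segments, perimeter = 9.5213
Total perimeter = 9.521


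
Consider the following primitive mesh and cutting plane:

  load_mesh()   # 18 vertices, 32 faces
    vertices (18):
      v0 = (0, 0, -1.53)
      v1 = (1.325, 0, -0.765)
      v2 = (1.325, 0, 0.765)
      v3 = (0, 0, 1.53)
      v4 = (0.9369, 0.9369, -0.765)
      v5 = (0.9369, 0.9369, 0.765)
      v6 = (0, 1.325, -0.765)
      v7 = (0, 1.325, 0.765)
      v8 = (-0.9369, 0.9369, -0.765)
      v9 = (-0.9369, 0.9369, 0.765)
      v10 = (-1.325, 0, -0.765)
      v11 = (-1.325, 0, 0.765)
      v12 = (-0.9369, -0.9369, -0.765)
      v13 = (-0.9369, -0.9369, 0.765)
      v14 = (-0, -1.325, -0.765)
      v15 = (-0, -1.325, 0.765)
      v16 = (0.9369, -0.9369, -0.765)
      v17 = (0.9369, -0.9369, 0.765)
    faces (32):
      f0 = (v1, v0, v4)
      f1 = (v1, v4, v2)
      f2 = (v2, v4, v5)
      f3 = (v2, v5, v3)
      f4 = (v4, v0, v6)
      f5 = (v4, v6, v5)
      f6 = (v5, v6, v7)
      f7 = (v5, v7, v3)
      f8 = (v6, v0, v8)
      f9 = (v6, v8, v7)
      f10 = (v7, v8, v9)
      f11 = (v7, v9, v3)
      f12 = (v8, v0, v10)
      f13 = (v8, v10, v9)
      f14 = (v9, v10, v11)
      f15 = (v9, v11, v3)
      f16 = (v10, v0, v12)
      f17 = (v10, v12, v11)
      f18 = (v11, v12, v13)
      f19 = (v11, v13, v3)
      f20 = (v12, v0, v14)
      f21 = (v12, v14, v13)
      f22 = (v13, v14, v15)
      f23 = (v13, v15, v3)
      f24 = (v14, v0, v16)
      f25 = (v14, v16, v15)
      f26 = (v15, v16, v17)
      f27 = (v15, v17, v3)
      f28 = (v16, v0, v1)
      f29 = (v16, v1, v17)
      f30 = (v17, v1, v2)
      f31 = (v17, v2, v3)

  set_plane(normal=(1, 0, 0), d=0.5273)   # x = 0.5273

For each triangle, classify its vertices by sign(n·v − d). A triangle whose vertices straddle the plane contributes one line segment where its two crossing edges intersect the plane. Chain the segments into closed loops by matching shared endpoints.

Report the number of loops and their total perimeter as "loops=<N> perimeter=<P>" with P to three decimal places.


loops=1 perimeter=7.904

Straddling triangles (12 of 32):
  (v1,v0,v4) [+-+] → (0.5273, 0, -1.22556)–(0.5273, 0.5273, -1.09945)  len=0.5422
  (v2,v5,v3) [++-] → (0.5273, 0.5273, 1.09945)–(0.5273, 0, 1.22556)  len=0.5422
  (v4,v0,v6) [+--] → (0.5273, 0.5273, -1.09945)–(0.5273, 1.10657, -0.765)  len=0.6689
  (v4,v6,v5) [+-+] → (0.5273, 1.10657, -0.765)–(0.5273, 1.10657, 0.0961047)  len=0.8611
  (v5,v6,v7) [+--] → (0.5273, 1.10657, 0.0961047)–(0.5273, 1.10657, 0.765)  len=0.6689
  (v5,v7,v3) [+--] → (0.5273, 1.10657, 0.765)–(0.5273, 0.5273, 1.09945)  len=0.6689
  (v14,v0,v16) [--+] → (0.5273, -0.5273, -1.09945)–(0.5273, -1.10657, -0.765)  len=0.6689
  (v14,v16,v15) [-+-] → (0.5273, -1.10657, -0.765)–(0.5273, -1.10657, -0.0961047)  len=0.6689
  (v15,v16,v17) [-++] → (0.5273, -1.10657, -0.0961047)–(0.5273, -1.10657, 0.765)  len=0.8611
  (v15,v17,v3) [-+-] → (0.5273, -1.10657, 0.765)–(0.5273, -0.5273, 1.09945)  len=0.6689
  (v16,v0,v1) [+-+] → (0.5273, -0.5273, -1.09945)–(0.5273, 0, -1.22556)  len=0.5422
  (v17,v2,v3) [++-] → (0.5273, 0, 1.22556)–(0.5273, -0.5273, 1.09945)  len=0.5422

Chained into 1 loop(s):
  loop 1: 12 segments, perimeter = 7.9042
Total perimeter = 7.904


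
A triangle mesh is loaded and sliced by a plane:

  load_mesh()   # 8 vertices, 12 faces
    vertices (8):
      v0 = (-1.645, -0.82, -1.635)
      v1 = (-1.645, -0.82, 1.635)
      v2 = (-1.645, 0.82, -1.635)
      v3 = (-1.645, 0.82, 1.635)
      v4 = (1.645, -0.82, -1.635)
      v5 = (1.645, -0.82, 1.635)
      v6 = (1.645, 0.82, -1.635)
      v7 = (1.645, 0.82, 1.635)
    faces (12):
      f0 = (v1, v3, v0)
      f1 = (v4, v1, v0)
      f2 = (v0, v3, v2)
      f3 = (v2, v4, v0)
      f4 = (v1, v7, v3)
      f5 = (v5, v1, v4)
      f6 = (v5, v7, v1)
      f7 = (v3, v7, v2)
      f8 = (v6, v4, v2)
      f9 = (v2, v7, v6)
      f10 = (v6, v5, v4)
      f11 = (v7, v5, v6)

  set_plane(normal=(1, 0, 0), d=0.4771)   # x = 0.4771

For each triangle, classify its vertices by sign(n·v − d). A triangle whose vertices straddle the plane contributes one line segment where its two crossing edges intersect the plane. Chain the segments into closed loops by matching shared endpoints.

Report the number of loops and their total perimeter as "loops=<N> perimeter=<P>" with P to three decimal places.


loops=1 perimeter=9.820

Straddling triangles (8 of 12):
  (v4,v1,v0) [+--] → (0.4771, -0.82, -0.4742)–(0.4771, -0.82, -1.635)  len=1.1608
  (v2,v4,v0) [-+-] → (0.4771, -0.237825, -1.635)–(0.4771, -0.82, -1.635)  len=0.5822
  (v1,v7,v3) [-+-] → (0.4771, 0.237825, 1.635)–(0.4771, 0.82, 1.635)  len=0.5822
  (v5,v1,v4) [+-+] → (0.4771, -0.82, 1.635)–(0.4771, -0.82, -0.4742)  len=2.1092
  (v5,v7,v1) [++-] → (0.4771, 0.237825, 1.635)–(0.4771, -0.82, 1.635)  len=1.0578
  (v3,v7,v2) [-+-] → (0.4771, 0.82, 1.635)–(0.4771, 0.82, 0.4742)  len=1.1608
  (v6,v4,v2) [++-] → (0.4771, -0.237825, -1.635)–(0.4771, 0.82, -1.635)  len=1.0578
  (v2,v7,v6) [-++] → (0.4771, 0.82, 0.4742)–(0.4771, 0.82, -1.635)  len=2.1092

Chained into 1 loop(s):
  loop 1: 8 segments, perimeter = 9.8200
Total perimeter = 9.820


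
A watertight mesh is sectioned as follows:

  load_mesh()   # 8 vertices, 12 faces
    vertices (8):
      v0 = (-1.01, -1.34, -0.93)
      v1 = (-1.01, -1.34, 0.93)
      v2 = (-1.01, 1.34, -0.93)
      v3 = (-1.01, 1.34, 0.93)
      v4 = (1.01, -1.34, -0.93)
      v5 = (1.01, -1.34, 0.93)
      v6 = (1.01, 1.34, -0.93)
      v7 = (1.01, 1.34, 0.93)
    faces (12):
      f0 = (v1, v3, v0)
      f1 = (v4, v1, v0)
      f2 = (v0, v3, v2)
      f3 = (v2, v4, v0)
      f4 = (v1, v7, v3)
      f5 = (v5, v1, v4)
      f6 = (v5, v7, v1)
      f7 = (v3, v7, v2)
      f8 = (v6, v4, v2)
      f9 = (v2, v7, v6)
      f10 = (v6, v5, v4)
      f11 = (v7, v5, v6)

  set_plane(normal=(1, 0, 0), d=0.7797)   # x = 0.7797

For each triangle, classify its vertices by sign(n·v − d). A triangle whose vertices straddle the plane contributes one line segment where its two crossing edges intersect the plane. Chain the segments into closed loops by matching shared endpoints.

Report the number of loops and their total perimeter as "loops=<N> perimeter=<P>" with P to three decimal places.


loops=1 perimeter=9.080

Straddling triangles (8 of 12):
  (v4,v1,v0) [+--] → (0.7797, -1.34, -0.717942)–(0.7797, -1.34, -0.93)  len=0.2121
  (v2,v4,v0) [-+-] → (0.7797, -1.03445, -0.93)–(0.7797, -1.34, -0.93)  len=0.3055
  (v1,v7,v3) [-+-] → (0.7797, 1.03445, 0.93)–(0.7797, 1.34, 0.93)  len=0.3055
  (v5,v1,v4) [+-+] → (0.7797, -1.34, 0.93)–(0.7797, -1.34, -0.717942)  len=1.6479
  (v5,v7,v1) [++-] → (0.7797, 1.03445, 0.93)–(0.7797, -1.34, 0.93)  len=2.3745
  (v3,v7,v2) [-+-] → (0.7797, 1.34, 0.93)–(0.7797, 1.34, 0.717942)  len=0.2121
  (v6,v4,v2) [++-] → (0.7797, -1.03445, -0.93)–(0.7797, 1.34, -0.93)  len=2.3745
  (v2,v7,v6) [-++] → (0.7797, 1.34, 0.717942)–(0.7797, 1.34, -0.93)  len=1.6479

Chained into 1 loop(s):
  loop 1: 8 segments, perimeter = 9.0800
Total perimeter = 9.080


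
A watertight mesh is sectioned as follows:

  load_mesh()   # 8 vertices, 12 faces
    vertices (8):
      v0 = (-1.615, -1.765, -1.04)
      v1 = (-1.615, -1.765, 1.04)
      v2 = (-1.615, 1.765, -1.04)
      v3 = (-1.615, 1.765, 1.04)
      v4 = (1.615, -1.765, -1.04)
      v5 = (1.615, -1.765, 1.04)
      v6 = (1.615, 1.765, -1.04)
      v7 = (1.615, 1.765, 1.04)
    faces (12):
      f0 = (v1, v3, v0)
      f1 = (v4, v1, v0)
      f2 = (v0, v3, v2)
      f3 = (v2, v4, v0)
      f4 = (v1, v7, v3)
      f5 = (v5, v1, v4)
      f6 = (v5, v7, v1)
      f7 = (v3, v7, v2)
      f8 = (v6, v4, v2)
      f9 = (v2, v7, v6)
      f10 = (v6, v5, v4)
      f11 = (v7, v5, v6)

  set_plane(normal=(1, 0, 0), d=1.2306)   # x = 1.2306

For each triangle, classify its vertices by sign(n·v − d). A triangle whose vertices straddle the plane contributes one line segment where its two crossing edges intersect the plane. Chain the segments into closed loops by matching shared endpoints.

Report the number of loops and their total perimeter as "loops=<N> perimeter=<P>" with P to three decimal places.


Straddling triangles (8 of 12):
  (v4,v1,v0) [+--] → (1.2306, -1.765, -0.792461)–(1.2306, -1.765, -1.04)  len=0.2475
  (v2,v4,v0) [-+-] → (1.2306, -1.3449, -1.04)–(1.2306, -1.765, -1.04)  len=0.4201
  (v1,v7,v3) [-+-] → (1.2306, 1.3449, 1.04)–(1.2306, 1.765, 1.04)  len=0.4201
  (v5,v1,v4) [+-+] → (1.2306, -1.765, 1.04)–(1.2306, -1.765, -0.792461)  len=1.8325
  (v5,v7,v1) [++-] → (1.2306, 1.3449, 1.04)–(1.2306, -1.765, 1.04)  len=3.1099
  (v3,v7,v2) [-+-] → (1.2306, 1.765, 1.04)–(1.2306, 1.765, 0.792461)  len=0.2475
  (v6,v4,v2) [++-] → (1.2306, -1.3449, -1.04)–(1.2306, 1.765, -1.04)  len=3.1099
  (v2,v7,v6) [-++] → (1.2306, 1.765, 0.792461)–(1.2306, 1.765, -1.04)  len=1.8325

Chained into 1 loop(s):
  loop 1: 8 segments, perimeter = 11.2200
Total perimeter = 11.220

loops=1 perimeter=11.220


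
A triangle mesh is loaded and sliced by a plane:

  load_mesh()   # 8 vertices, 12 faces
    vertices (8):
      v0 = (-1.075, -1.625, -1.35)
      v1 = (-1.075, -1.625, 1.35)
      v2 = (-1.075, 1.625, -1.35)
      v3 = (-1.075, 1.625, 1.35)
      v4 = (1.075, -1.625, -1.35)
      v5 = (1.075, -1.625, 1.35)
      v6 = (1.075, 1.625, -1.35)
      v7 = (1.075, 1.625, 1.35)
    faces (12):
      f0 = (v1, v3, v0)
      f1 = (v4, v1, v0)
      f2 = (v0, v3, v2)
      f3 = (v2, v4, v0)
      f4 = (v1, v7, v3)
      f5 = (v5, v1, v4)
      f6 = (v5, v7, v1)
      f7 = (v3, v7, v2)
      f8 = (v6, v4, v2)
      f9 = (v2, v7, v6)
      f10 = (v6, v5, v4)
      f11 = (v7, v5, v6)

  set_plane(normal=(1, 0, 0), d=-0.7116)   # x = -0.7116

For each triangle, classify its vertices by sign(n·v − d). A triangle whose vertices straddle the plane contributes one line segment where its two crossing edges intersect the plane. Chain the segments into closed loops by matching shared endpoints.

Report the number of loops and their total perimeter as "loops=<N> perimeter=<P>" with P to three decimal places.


Straddling triangles (8 of 12):
  (v4,v1,v0) [+--] → (-0.7116, -1.625, 0.893637)–(-0.7116, -1.625, -1.35)  len=2.2436
  (v2,v4,v0) [-+-] → (-0.7116, 1.07567, -1.35)–(-0.7116, -1.625, -1.35)  len=2.7007
  (v1,v7,v3) [-+-] → (-0.7116, -1.07567, 1.35)–(-0.7116, 1.625, 1.35)  len=2.7007
  (v5,v1,v4) [+-+] → (-0.7116, -1.625, 1.35)–(-0.7116, -1.625, 0.893637)  len=0.4564
  (v5,v7,v1) [++-] → (-0.7116, -1.07567, 1.35)–(-0.7116, -1.625, 1.35)  len=0.5493
  (v3,v7,v2) [-+-] → (-0.7116, 1.625, 1.35)–(-0.7116, 1.625, -0.893637)  len=2.2436
  (v6,v4,v2) [++-] → (-0.7116, 1.07567, -1.35)–(-0.7116, 1.625, -1.35)  len=0.5493
  (v2,v7,v6) [-++] → (-0.7116, 1.625, -0.893637)–(-0.7116, 1.625, -1.35)  len=0.4564

Chained into 1 loop(s):
  loop 1: 8 segments, perimeter = 11.9000
Total perimeter = 11.900

loops=1 perimeter=11.900


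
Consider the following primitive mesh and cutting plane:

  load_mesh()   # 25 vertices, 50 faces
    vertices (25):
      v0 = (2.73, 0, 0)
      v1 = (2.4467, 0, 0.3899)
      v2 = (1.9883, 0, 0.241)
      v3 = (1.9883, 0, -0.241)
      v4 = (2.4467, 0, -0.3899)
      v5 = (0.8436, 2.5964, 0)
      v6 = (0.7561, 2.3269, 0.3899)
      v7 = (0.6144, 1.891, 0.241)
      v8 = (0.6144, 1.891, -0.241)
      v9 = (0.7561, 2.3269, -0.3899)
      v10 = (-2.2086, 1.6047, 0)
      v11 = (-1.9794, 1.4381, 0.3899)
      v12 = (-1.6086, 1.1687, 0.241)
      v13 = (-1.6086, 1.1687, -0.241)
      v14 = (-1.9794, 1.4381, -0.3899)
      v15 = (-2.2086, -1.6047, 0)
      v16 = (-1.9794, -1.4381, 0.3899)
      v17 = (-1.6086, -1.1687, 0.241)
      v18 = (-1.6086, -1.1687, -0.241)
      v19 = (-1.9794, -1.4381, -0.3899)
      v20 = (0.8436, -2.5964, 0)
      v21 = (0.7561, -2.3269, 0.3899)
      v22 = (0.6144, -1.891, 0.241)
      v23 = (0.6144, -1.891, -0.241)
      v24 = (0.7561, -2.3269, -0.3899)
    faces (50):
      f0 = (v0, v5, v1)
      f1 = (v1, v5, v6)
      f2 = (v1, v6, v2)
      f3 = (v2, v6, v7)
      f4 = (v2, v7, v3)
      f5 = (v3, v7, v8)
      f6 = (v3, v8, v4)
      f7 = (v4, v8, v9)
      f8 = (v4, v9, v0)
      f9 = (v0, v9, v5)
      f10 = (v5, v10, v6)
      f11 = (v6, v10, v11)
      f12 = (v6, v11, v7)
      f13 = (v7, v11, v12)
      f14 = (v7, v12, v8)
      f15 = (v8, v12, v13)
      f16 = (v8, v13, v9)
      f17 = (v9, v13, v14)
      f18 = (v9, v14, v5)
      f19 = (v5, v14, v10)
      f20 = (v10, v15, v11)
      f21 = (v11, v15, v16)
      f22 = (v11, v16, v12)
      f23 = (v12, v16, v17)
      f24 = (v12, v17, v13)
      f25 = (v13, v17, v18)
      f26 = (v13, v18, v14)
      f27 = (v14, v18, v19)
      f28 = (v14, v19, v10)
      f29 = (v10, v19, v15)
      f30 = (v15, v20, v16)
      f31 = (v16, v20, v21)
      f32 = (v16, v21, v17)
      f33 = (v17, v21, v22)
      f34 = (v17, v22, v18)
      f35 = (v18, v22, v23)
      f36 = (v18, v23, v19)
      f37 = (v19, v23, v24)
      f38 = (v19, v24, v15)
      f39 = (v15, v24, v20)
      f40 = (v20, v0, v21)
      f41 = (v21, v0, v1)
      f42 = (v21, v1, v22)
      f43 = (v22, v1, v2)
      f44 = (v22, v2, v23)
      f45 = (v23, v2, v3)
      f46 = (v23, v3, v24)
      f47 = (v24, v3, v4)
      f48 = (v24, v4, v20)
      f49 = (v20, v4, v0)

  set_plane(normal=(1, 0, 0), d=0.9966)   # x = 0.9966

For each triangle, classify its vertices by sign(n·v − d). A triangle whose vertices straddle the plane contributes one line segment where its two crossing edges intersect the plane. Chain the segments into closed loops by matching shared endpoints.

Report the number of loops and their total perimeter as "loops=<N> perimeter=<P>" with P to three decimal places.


Straddling triangles (20 of 50):
  (v0,v5,v1) [+-+] → (0.9966, 2.38581, 0)–(0.9966, 2.3486, 0.0372121)  len=0.0526
  (v1,v5,v6) [+--] → (0.9966, 2.3486, 0.0372121)–(0.9966, 1.99588, 0.3899)  len=0.4988
  (v1,v6,v2) [+-+] → (0.9966, 1.99588, 0.3899)–(0.9966, 1.87274, 0.360838)  len=0.1265
  (v2,v6,v7) [+--] → (0.9966, 1.87274, 0.360838)–(0.9966, 1.36495, 0.241)  len=0.5217
  (v2,v7,v3) [+-+] → (0.9966, 1.36495, 0.241)–(0.9966, 1.36495, 0.106914)  len=0.1341
  (v3,v7,v8) [+--] → (0.9966, 1.36495, 0.106914)–(0.9966, 1.36495, -0.241)  len=0.3479
  (v3,v8,v4) [+-+] → (0.9966, 1.36495, -0.241)–(0.9966, 1.49656, -0.272059)  len=0.1352
  (v4,v8,v9) [+--] → (0.9966, 1.49656, -0.272059)–(0.9966, 1.99588, -0.3899)  len=0.5130
  (v4,v9,v0) [+-+] → (0.9966, 1.99588, -0.3899)–(0.9966, 2.04339, -0.342395)  len=0.0672
  (v0,v9,v5) [+--] → (0.9966, 2.04339, -0.342395)–(0.9966, 2.38581, 0)  len=0.4842
  (v20,v0,v21) [-+-] → (0.9966, -2.38581, 0)–(0.9966, -2.04339, 0.342395)  len=0.4842
  (v21,v0,v1) [-++] → (0.9966, -2.04339, 0.342395)–(0.9966, -1.99588, 0.3899)  len=0.0672
  (v21,v1,v22) [-+-] → (0.9966, -1.99588, 0.3899)–(0.9966, -1.49656, 0.272059)  len=0.5130
  (v22,v1,v2) [-++] → (0.9966, -1.49656, 0.272059)–(0.9966, -1.36495, 0.241)  len=0.1352
  (v22,v2,v23) [-+-] → (0.9966, -1.36495, 0.241)–(0.9966, -1.36495, -0.106914)  len=0.3479
  (v23,v2,v3) [-++] → (0.9966, -1.36495, -0.106914)–(0.9966, -1.36495, -0.241)  len=0.1341
  (v23,v3,v24) [-+-] → (0.9966, -1.36495, -0.241)–(0.9966, -1.87274, -0.360838)  len=0.5217
  (v24,v3,v4) [-++] → (0.9966, -1.87274, -0.360838)–(0.9966, -1.99588, -0.3899)  len=0.1265
  (v24,v4,v20) [-+-] → (0.9966, -1.99588, -0.3899)–(0.9966, -2.3486, -0.0372121)  len=0.4988
  (v20,v4,v0) [-++] → (0.9966, -2.3486, -0.0372121)–(0.9966, -2.38581, 0)  len=0.0526

Chained into 2 loop(s):
  loop 1: 10 segments, perimeter = 2.8814
  loop 2: 10 segments, perimeter = 2.8814
Total perimeter = 5.763

loops=2 perimeter=5.763
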